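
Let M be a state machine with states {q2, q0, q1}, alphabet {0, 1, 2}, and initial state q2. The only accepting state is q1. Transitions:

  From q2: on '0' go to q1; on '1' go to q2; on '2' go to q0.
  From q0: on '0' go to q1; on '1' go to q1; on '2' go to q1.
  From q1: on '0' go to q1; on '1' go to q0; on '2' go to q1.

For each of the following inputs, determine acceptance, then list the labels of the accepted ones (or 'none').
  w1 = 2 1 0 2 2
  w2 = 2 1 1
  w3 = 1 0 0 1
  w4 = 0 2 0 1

w1

w1: Trace: q2 -2-> q0 -1-> q1 -0-> q1 -2-> q1 -2-> q1  → end q1, accepted
w2: Trace: q2 -2-> q0 -1-> q1 -1-> q0  → end q0, rejected
w3: Trace: q2 -1-> q2 -0-> q1 -0-> q1 -1-> q0  → end q0, rejected
w4: Trace: q2 -0-> q1 -2-> q1 -0-> q1 -1-> q0  → end q0, rejected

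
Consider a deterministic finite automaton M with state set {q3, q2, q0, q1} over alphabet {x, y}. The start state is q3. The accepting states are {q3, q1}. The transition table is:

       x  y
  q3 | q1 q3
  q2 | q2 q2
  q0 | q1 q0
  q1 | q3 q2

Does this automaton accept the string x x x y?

No

Trace: q3 -x-> q1 -x-> q3 -x-> q1 -y-> q2
End state q2 is not accepting.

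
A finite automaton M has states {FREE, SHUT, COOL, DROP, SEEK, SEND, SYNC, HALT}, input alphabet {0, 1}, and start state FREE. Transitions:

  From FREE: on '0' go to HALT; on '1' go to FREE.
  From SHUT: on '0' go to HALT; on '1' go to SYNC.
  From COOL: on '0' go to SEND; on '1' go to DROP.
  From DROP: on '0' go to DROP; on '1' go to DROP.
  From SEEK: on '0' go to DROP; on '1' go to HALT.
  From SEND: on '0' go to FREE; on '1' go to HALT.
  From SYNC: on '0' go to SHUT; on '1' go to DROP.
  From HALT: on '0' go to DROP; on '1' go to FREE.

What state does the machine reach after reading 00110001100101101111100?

FREE → HALT → DROP → DROP → DROP → DROP → DROP → DROP → DROP → DROP → DROP → DROP → DROP → DROP → DROP → DROP → DROP → DROP → DROP → DROP → DROP → DROP → DROP → DROP

DROP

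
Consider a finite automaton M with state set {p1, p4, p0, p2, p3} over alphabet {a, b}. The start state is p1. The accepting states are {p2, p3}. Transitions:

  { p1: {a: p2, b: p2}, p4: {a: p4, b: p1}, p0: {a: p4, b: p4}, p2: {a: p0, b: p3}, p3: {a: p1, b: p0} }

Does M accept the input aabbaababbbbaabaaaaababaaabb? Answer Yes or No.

p1 → p2 → p0 → p4 → p1 → p2 → p0 → p4 → p4 → p1 → p2 → p3 → p0 → p4 → p4 → p1 → p2 → p0 → p4 → p4 → p4 → p1 → p2 → p3 → p1 → p2 → p0 → p4 → p1
End state p1 is not accepting.

No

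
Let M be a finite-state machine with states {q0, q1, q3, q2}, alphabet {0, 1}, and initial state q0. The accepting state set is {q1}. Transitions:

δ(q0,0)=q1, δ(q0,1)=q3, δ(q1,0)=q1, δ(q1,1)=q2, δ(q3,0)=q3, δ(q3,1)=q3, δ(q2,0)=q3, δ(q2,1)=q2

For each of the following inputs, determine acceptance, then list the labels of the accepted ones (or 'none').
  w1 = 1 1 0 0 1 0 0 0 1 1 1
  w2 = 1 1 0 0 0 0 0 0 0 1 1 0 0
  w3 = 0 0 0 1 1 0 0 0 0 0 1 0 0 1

w1: q0 → q3 → q3 → q3 → q3 → q3 → q3 → q3 → q3 → q3 → q3 → q3  → end q3, rejected
w2: q0 → q3 → q3 → q3 → q3 → q3 → q3 → q3 → q3 → q3 → q3 → q3 → q3 → q3  → end q3, rejected
w3: q0 → q1 → q1 → q1 → q2 → q2 → q3 → q3 → q3 → q3 → q3 → q3 → q3 → q3 → q3  → end q3, rejected

none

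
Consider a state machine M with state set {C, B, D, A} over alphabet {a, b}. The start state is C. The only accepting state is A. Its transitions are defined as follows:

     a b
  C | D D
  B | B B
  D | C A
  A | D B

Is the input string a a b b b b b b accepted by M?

No

C → D → C → D → A → B → B → B → B
End state B is not accepting.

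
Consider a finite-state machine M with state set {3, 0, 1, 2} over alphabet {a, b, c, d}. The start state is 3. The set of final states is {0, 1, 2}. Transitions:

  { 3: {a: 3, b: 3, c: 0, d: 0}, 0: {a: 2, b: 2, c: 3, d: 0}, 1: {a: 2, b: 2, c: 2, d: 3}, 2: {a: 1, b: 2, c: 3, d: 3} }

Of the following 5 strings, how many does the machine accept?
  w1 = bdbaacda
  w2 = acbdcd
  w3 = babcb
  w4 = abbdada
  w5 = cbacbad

3

w1: 3 → 3 → 0 → 2 → 1 → 2 → 3 → 0 → 2  → end 2, accepted
w2: 3 → 3 → 0 → 2 → 3 → 0 → 0  → end 0, accepted
w3: 3 → 3 → 3 → 3 → 0 → 2  → end 2, accepted
w4: 3 → 3 → 3 → 3 → 0 → 2 → 3 → 3  → end 3, rejected
w5: 3 → 0 → 2 → 1 → 2 → 2 → 1 → 3  → end 3, rejected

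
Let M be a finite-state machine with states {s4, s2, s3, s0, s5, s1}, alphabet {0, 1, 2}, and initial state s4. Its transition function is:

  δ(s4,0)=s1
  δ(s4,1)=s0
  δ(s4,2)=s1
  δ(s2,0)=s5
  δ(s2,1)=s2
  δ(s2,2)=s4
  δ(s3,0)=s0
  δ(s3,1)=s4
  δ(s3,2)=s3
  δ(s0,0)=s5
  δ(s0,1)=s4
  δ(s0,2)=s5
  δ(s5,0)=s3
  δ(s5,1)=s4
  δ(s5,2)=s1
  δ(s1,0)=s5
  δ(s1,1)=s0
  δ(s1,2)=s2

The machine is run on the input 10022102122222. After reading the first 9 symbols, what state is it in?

s2

s4 → s0 → s5 → s3 → s3 → s3 → s4 → s1 → s2 → s2
After 9 symbols: s2.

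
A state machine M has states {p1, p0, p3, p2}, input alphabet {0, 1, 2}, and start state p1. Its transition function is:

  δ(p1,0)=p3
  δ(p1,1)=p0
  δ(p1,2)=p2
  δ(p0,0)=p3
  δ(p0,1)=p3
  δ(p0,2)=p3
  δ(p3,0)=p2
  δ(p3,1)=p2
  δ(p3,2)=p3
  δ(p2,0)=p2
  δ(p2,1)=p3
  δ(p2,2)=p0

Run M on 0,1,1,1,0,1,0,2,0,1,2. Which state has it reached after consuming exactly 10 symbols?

start at p1
read '0': p1 → p3
read '1': p3 → p2
read '1': p2 → p3
read '1': p3 → p2
read '0': p2 → p2
read '1': p2 → p3
read '0': p3 → p2
read '2': p2 → p0
read '0': p0 → p3
read '1': p3 → p2
After 10 symbols: p2.

p2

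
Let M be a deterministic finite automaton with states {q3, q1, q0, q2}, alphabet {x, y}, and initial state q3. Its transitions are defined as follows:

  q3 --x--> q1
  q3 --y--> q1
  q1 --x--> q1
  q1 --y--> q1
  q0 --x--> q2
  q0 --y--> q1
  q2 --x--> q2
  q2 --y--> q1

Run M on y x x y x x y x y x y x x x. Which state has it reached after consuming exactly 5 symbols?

q1

Trace: q3 -y-> q1 -x-> q1 -x-> q1 -y-> q1 -x-> q1
After 5 symbols: q1.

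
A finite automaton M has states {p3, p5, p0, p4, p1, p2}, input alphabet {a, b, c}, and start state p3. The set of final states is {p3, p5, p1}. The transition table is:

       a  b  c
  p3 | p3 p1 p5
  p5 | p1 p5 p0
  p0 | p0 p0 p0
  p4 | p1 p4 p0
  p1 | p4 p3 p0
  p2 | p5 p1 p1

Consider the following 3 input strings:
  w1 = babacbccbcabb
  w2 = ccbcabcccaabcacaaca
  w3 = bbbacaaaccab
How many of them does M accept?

w1:
  start at p3
  read 'b': p3 → p1
  read 'a': p1 → p4
  read 'b': p4 → p4
  read 'a': p4 → p1
  read 'c': p1 → p0
  read 'b': p0 → p0
  read 'c': p0 → p0
  read 'c': p0 → p0
  read 'b': p0 → p0
  read 'c': p0 → p0
  read 'a': p0 → p0
  read 'b': p0 → p0
  read 'b': p0 → p0
  end p0, rejected
w2:
  start at p3
  read 'c': p3 → p5
  read 'c': p5 → p0
  read 'b': p0 → p0
  read 'c': p0 → p0
  read 'a': p0 → p0
  read 'b': p0 → p0
  read 'c': p0 → p0
  read 'c': p0 → p0
  read 'c': p0 → p0
  read 'a': p0 → p0
  read 'a': p0 → p0
  read 'b': p0 → p0
  read 'c': p0 → p0
  read 'a': p0 → p0
  read 'c': p0 → p0
  read 'a': p0 → p0
  read 'a': p0 → p0
  read 'c': p0 → p0
  read 'a': p0 → p0
  end p0, rejected
w3:
  start at p3
  read 'b': p3 → p1
  read 'b': p1 → p3
  read 'b': p3 → p1
  read 'a': p1 → p4
  read 'c': p4 → p0
  read 'a': p0 → p0
  read 'a': p0 → p0
  read 'a': p0 → p0
  read 'c': p0 → p0
  read 'c': p0 → p0
  read 'a': p0 → p0
  read 'b': p0 → p0
  end p0, rejected

0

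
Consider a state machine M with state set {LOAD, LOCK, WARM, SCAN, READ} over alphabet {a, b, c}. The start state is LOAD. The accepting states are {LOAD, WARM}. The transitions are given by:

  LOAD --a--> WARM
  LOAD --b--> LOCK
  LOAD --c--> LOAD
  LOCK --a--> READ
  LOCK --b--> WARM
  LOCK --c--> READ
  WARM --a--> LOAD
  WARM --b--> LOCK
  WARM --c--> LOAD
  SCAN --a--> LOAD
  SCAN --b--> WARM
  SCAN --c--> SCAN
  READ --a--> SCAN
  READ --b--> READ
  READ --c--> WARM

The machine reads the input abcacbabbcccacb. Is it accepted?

start at LOAD
read 'a': LOAD → WARM
read 'b': WARM → LOCK
read 'c': LOCK → READ
read 'a': READ → SCAN
read 'c': SCAN → SCAN
read 'b': SCAN → WARM
read 'a': WARM → LOAD
read 'b': LOAD → LOCK
read 'b': LOCK → WARM
read 'c': WARM → LOAD
read 'c': LOAD → LOAD
read 'c': LOAD → LOAD
read 'a': LOAD → WARM
read 'c': WARM → LOAD
read 'b': LOAD → LOCK
End state LOCK is not accepting.

No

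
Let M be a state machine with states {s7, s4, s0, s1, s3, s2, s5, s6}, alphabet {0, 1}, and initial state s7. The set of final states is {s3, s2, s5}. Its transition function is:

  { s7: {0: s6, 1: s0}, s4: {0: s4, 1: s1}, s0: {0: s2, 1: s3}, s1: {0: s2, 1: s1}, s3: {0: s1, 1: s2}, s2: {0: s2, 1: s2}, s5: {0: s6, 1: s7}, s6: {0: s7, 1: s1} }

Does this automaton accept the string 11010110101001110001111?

Trace: s7 -1-> s0 -1-> s3 -0-> s1 -1-> s1 -0-> s2 -1-> s2 -1-> s2 -0-> s2 -1-> s2 -0-> s2 -1-> s2 -0-> s2 -0-> s2 -1-> s2 -1-> s2 -1-> s2 -0-> s2 -0-> s2 -0-> s2 -1-> s2 -1-> s2 -1-> s2 -1-> s2
End state s2 is accepting.

Yes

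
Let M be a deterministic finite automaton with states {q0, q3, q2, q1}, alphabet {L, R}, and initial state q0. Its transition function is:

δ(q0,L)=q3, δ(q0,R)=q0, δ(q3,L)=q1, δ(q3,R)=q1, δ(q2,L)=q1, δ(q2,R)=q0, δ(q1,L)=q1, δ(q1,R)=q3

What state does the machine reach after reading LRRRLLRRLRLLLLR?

q3

start at q0
read 'L': q0 → q3
read 'R': q3 → q1
read 'R': q1 → q3
read 'R': q3 → q1
read 'L': q1 → q1
read 'L': q1 → q1
read 'R': q1 → q3
read 'R': q3 → q1
read 'L': q1 → q1
read 'R': q1 → q3
read 'L': q3 → q1
read 'L': q1 → q1
read 'L': q1 → q1
read 'L': q1 → q1
read 'R': q1 → q3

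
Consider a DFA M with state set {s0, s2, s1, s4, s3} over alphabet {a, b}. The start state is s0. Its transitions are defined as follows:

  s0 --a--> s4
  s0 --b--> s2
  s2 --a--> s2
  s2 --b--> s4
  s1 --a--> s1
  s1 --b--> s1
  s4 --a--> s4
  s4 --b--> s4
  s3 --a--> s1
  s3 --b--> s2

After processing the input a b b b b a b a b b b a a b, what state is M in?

start at s0
read 'a': s0 → s4
read 'b': s4 → s4
read 'b': s4 → s4
read 'b': s4 → s4
read 'b': s4 → s4
read 'a': s4 → s4
read 'b': s4 → s4
read 'a': s4 → s4
read 'b': s4 → s4
read 'b': s4 → s4
read 'b': s4 → s4
read 'a': s4 → s4
read 'a': s4 → s4
read 'b': s4 → s4

s4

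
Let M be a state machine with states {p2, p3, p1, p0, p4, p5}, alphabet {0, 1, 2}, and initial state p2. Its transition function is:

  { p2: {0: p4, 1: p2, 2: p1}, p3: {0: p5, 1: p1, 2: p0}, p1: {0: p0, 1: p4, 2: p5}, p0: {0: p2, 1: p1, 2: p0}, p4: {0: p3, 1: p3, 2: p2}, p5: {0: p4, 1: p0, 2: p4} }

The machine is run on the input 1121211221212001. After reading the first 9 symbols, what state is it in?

p2 → p2 → p2 → p1 → p4 → p2 → p2 → p2 → p1 → p5
After 9 symbols: p5.

p5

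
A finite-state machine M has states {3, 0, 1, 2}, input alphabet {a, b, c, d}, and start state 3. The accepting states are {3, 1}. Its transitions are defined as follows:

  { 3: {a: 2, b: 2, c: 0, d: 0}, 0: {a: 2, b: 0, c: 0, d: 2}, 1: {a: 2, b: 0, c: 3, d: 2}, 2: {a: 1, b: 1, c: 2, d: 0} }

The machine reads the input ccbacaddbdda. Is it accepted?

Trace: 3 -c-> 0 -c-> 0 -b-> 0 -a-> 2 -c-> 2 -a-> 1 -d-> 2 -d-> 0 -b-> 0 -d-> 2 -d-> 0 -a-> 2
End state 2 is not accepting.

No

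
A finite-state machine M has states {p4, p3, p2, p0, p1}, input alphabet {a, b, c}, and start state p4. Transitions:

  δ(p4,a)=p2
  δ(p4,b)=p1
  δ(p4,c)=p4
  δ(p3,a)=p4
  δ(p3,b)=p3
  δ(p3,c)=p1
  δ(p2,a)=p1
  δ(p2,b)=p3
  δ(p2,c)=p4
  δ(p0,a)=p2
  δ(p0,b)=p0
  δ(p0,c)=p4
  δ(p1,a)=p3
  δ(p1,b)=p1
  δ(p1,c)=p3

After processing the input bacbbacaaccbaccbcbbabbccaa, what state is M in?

p2

p4 → p1 → p3 → p1 → p1 → p1 → p3 → p1 → p3 → p4 → p4 → p4 → p1 → p3 → p1 → p3 → p3 → p1 → p1 → p1 → p3 → p3 → p3 → p1 → p3 → p4 → p2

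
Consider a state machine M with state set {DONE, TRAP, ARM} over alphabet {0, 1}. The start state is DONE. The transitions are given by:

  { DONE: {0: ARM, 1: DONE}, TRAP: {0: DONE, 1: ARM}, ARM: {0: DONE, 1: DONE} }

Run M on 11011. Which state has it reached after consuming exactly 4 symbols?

DONE

Trace: DONE -1-> DONE -1-> DONE -0-> ARM -1-> DONE
After 4 symbols: DONE.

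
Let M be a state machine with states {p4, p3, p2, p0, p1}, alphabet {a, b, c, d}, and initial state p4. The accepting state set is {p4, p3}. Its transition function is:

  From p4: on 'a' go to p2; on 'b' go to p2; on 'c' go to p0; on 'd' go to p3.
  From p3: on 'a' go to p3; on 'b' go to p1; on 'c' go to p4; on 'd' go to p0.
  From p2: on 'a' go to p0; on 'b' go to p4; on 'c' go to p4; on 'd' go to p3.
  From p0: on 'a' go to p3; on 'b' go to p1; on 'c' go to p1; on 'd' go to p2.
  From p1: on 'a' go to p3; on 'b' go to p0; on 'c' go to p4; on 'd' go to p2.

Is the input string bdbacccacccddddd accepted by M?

Trace: p4 -b-> p2 -d-> p3 -b-> p1 -a-> p3 -c-> p4 -c-> p0 -c-> p1 -a-> p3 -c-> p4 -c-> p0 -c-> p1 -d-> p2 -d-> p3 -d-> p0 -d-> p2 -d-> p3
End state p3 is accepting.

Yes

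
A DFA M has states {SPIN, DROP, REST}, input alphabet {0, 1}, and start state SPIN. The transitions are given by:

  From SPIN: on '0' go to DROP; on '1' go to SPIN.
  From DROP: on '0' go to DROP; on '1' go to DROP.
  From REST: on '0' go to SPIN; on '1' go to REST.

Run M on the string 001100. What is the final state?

start at SPIN
read '0': SPIN → DROP
read '0': DROP → DROP
read '1': DROP → DROP
read '1': DROP → DROP
read '0': DROP → DROP
read '0': DROP → DROP

DROP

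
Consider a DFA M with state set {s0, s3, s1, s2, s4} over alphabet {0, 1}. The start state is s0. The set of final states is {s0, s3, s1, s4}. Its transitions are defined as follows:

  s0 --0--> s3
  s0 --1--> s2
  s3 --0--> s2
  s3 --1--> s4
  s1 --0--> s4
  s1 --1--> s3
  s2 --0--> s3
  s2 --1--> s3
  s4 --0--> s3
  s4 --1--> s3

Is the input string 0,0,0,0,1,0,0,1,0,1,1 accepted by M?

Yes

Trace: s0 -0-> s3 -0-> s2 -0-> s3 -0-> s2 -1-> s3 -0-> s2 -0-> s3 -1-> s4 -0-> s3 -1-> s4 -1-> s3
End state s3 is accepting.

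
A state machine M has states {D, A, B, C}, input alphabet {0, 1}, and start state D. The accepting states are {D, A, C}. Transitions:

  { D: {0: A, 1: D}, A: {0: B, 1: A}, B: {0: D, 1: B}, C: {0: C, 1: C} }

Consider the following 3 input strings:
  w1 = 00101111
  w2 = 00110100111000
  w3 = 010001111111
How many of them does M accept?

2

w1: Trace: D -0-> A -0-> B -1-> B -0-> D -1-> D -1-> D -1-> D -1-> D  → end D, accepted
w2: Trace: D -0-> A -0-> B -1-> B -1-> B -0-> D -1-> D -0-> A -0-> B -1-> B -1-> B -1-> B -0-> D -0-> A -0-> B  → end B, rejected
w3: Trace: D -0-> A -1-> A -0-> B -0-> D -0-> A -1-> A -1-> A -1-> A -1-> A -1-> A -1-> A -1-> A  → end A, accepted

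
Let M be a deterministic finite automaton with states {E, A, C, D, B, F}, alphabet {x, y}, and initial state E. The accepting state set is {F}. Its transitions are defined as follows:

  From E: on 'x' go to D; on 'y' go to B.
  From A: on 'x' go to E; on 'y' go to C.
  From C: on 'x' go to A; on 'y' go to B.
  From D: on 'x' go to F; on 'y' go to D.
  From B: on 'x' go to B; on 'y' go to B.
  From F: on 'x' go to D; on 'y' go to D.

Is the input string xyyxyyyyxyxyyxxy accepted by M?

start at E
read 'x': E → D
read 'y': D → D
read 'y': D → D
read 'x': D → F
read 'y': F → D
read 'y': D → D
read 'y': D → D
read 'y': D → D
read 'x': D → F
read 'y': F → D
read 'x': D → F
read 'y': F → D
read 'y': D → D
read 'x': D → F
read 'x': F → D
read 'y': D → D
End state D is not accepting.

No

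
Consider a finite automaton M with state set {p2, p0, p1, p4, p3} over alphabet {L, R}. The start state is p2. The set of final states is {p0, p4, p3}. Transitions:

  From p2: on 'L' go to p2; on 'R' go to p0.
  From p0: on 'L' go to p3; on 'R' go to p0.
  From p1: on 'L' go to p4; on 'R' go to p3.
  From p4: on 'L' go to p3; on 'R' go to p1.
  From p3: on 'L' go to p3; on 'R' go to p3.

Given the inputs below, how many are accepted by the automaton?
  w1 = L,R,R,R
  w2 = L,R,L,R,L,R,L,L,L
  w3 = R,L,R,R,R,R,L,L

3

w1:
  start at p2
  read 'L': p2 → p2
  read 'R': p2 → p0
  read 'R': p0 → p0
  read 'R': p0 → p0
  end p0, accepted
w2:
  start at p2
  read 'L': p2 → p2
  read 'R': p2 → p0
  read 'L': p0 → p3
  read 'R': p3 → p3
  read 'L': p3 → p3
  read 'R': p3 → p3
  read 'L': p3 → p3
  read 'L': p3 → p3
  read 'L': p3 → p3
  end p3, accepted
w3:
  start at p2
  read 'R': p2 → p0
  read 'L': p0 → p3
  read 'R': p3 → p3
  read 'R': p3 → p3
  read 'R': p3 → p3
  read 'R': p3 → p3
  read 'L': p3 → p3
  read 'L': p3 → p3
  end p3, accepted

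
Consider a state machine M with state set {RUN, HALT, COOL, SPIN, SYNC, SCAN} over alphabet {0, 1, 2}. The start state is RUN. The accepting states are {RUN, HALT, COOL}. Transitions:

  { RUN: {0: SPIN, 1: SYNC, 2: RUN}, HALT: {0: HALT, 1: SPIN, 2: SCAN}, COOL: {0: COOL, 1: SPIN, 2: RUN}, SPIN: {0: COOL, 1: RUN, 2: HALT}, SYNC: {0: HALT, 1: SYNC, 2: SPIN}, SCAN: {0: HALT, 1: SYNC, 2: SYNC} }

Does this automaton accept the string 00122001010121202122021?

No

Trace: RUN -0-> SPIN -0-> COOL -1-> SPIN -2-> HALT -2-> SCAN -0-> HALT -0-> HALT -1-> SPIN -0-> COOL -1-> SPIN -0-> COOL -1-> SPIN -2-> HALT -1-> SPIN -2-> HALT -0-> HALT -2-> SCAN -1-> SYNC -2-> SPIN -2-> HALT -0-> HALT -2-> SCAN -1-> SYNC
End state SYNC is not accepting.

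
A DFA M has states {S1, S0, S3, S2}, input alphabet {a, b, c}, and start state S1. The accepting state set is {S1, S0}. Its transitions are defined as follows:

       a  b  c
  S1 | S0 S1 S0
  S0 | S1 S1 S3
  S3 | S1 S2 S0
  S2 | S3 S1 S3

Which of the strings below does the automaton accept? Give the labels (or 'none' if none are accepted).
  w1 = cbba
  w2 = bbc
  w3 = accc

w1, w2

w1: S1 → S0 → S1 → S1 → S0  → end S0, accepted
w2: S1 → S1 → S1 → S0  → end S0, accepted
w3: S1 → S0 → S3 → S0 → S3  → end S3, rejected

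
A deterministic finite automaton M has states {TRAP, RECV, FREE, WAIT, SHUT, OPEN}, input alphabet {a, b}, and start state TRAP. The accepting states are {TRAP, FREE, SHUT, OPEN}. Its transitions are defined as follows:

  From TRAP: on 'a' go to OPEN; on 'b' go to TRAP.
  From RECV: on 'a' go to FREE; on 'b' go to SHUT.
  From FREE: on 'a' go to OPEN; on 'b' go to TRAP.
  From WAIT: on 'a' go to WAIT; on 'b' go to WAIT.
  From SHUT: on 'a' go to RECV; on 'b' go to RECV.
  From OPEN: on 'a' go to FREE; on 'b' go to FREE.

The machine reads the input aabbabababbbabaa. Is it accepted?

Yes

Trace: TRAP -a-> OPEN -a-> FREE -b-> TRAP -b-> TRAP -a-> OPEN -b-> FREE -a-> OPEN -b-> FREE -a-> OPEN -b-> FREE -b-> TRAP -b-> TRAP -a-> OPEN -b-> FREE -a-> OPEN -a-> FREE
End state FREE is accepting.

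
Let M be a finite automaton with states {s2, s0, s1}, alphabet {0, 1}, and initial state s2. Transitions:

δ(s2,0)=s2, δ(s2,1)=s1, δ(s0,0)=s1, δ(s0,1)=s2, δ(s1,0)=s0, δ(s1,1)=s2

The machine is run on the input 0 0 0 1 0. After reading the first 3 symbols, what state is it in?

s2 → s2 → s2 → s2
After 3 symbols: s2.

s2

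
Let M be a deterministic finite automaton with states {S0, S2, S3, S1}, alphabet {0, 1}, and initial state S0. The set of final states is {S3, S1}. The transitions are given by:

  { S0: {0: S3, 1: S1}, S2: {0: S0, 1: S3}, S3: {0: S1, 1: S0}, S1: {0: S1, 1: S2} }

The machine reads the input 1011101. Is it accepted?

No

S0 → S1 → S1 → S2 → S3 → S0 → S3 → S0
End state S0 is not accepting.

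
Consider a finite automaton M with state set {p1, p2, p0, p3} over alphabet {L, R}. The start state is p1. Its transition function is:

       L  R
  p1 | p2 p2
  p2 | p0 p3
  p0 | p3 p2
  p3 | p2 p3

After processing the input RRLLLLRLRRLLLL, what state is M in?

p1 → p2 → p3 → p2 → p0 → p3 → p2 → p3 → p2 → p3 → p3 → p2 → p0 → p3 → p2

p2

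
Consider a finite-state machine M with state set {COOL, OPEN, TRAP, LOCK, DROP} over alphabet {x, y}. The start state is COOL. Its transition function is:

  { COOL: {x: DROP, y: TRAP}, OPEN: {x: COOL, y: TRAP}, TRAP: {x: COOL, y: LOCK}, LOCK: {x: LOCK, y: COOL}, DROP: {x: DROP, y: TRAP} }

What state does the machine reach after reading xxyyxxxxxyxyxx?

start at COOL
read 'x': COOL → DROP
read 'x': DROP → DROP
read 'y': DROP → TRAP
read 'y': TRAP → LOCK
read 'x': LOCK → LOCK
read 'x': LOCK → LOCK
read 'x': LOCK → LOCK
read 'x': LOCK → LOCK
read 'x': LOCK → LOCK
read 'y': LOCK → COOL
read 'x': COOL → DROP
read 'y': DROP → TRAP
read 'x': TRAP → COOL
read 'x': COOL → DROP

DROP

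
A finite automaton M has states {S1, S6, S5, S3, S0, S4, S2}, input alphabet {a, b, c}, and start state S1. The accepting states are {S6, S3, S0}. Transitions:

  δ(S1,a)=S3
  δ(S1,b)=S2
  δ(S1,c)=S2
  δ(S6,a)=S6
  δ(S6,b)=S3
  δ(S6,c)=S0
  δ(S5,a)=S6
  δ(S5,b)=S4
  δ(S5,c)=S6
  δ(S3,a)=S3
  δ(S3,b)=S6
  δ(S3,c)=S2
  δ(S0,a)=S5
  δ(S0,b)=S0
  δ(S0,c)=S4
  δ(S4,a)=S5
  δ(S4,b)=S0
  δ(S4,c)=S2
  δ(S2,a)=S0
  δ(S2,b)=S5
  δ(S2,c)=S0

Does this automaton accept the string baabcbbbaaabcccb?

Trace: S1 -b-> S2 -a-> S0 -a-> S5 -b-> S4 -c-> S2 -b-> S5 -b-> S4 -b-> S0 -a-> S5 -a-> S6 -a-> S6 -b-> S3 -c-> S2 -c-> S0 -c-> S4 -b-> S0
End state S0 is accepting.

Yes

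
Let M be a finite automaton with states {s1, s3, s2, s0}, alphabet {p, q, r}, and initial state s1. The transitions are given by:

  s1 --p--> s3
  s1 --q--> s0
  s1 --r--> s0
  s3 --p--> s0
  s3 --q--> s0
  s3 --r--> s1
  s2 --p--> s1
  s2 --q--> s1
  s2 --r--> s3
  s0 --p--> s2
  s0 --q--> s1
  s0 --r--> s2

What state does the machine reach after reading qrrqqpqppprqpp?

s1

s1 → s0 → s2 → s3 → s0 → s1 → s3 → s0 → s2 → s1 → s3 → s1 → s0 → s2 → s1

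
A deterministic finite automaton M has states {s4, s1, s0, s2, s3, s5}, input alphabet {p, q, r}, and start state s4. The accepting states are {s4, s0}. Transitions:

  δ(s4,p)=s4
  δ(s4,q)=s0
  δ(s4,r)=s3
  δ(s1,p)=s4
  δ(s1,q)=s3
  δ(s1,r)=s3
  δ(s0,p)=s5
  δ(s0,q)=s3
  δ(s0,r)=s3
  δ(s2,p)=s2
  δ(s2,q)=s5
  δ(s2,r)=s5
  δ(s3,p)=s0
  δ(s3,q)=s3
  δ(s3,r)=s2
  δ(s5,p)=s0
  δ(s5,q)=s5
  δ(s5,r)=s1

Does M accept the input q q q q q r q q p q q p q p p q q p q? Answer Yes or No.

No

start at s4
read 'q': s4 → s0
read 'q': s0 → s3
read 'q': s3 → s3
read 'q': s3 → s3
read 'q': s3 → s3
read 'r': s3 → s2
read 'q': s2 → s5
read 'q': s5 → s5
read 'p': s5 → s0
read 'q': s0 → s3
read 'q': s3 → s3
read 'p': s3 → s0
read 'q': s0 → s3
read 'p': s3 → s0
read 'p': s0 → s5
read 'q': s5 → s5
read 'q': s5 → s5
read 'p': s5 → s0
read 'q': s0 → s3
End state s3 is not accepting.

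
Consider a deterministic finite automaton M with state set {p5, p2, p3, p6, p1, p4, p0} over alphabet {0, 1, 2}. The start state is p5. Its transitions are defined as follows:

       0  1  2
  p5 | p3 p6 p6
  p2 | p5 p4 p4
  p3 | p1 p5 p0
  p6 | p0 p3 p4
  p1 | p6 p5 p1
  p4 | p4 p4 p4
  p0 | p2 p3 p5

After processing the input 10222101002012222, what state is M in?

p4

p5 → p6 → p0 → p5 → p6 → p4 → p4 → p4 → p4 → p4 → p4 → p4 → p4 → p4 → p4 → p4 → p4 → p4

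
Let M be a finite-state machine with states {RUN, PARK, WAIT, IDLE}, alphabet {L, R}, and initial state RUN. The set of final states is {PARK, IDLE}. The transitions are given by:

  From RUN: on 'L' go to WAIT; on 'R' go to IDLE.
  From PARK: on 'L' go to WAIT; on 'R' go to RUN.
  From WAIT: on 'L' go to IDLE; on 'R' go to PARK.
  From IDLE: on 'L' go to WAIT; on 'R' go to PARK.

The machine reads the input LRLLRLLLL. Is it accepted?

Yes

Trace: RUN -L-> WAIT -R-> PARK -L-> WAIT -L-> IDLE -R-> PARK -L-> WAIT -L-> IDLE -L-> WAIT -L-> IDLE
End state IDLE is accepting.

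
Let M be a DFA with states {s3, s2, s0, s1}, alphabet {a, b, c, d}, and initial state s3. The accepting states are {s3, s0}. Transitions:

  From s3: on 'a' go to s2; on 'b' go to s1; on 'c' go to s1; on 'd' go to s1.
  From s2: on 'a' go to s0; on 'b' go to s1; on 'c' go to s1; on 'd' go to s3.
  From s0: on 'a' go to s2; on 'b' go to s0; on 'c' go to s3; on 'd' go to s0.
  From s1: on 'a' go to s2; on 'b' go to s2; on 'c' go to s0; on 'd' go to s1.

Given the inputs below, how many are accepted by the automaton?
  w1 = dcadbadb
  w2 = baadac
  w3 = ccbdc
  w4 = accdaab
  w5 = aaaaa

2

w1: s3 → s1 → s0 → s2 → s3 → s1 → s2 → s3 → s1  → end s1, rejected
w2: s3 → s1 → s2 → s0 → s0 → s2 → s1  → end s1, rejected
w3: s3 → s1 → s0 → s0 → s0 → s3  → end s3, accepted
w4: s3 → s2 → s1 → s0 → s0 → s2 → s0 → s0  → end s0, accepted
w5: s3 → s2 → s0 → s2 → s0 → s2  → end s2, rejected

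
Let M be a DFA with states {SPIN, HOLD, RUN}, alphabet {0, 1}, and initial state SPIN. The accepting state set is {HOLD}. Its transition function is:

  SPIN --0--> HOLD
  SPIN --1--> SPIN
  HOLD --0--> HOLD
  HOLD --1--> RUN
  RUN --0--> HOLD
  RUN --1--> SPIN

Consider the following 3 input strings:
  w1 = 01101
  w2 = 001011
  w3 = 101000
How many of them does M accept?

w1:
  start at SPIN
  read '0': SPIN → HOLD
  read '1': HOLD → RUN
  read '1': RUN → SPIN
  read '0': SPIN → HOLD
  read '1': HOLD → RUN
  end RUN, rejected
w2:
  start at SPIN
  read '0': SPIN → HOLD
  read '0': HOLD → HOLD
  read '1': HOLD → RUN
  read '0': RUN → HOLD
  read '1': HOLD → RUN
  read '1': RUN → SPIN
  end SPIN, rejected
w3:
  start at SPIN
  read '1': SPIN → SPIN
  read '0': SPIN → HOLD
  read '1': HOLD → RUN
  read '0': RUN → HOLD
  read '0': HOLD → HOLD
  read '0': HOLD → HOLD
  end HOLD, accepted

1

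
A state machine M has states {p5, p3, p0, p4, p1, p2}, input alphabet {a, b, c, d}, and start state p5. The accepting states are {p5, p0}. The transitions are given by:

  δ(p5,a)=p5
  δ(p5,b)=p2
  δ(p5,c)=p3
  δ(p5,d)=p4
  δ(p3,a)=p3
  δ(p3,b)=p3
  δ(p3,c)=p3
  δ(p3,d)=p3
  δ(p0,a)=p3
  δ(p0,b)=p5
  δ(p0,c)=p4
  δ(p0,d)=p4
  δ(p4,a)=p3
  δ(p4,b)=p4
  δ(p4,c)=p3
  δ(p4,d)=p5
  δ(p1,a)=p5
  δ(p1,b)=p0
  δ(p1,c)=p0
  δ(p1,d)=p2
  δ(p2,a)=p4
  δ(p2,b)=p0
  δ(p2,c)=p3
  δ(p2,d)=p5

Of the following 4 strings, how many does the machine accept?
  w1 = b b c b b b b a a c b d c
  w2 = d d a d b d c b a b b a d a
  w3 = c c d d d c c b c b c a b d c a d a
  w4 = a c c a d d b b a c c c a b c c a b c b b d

0

w1: p5 → p2 → p0 → p4 → p4 → p4 → p4 → p4 → p3 → p3 → p3 → p3 → p3 → p3  → end p3, rejected
w2: p5 → p4 → p5 → p5 → p4 → p4 → p5 → p3 → p3 → p3 → p3 → p3 → p3 → p3 → p3  → end p3, rejected
w3: p5 → p3 → p3 → p3 → p3 → p3 → p3 → p3 → p3 → p3 → p3 → p3 → p3 → p3 → p3 → p3 → p3 → p3 → p3  → end p3, rejected
w4: p5 → p5 → p3 → p3 → p3 → p3 → p3 → p3 → p3 → p3 → p3 → p3 → p3 → p3 → p3 → p3 → p3 → p3 → p3 → p3 → p3 → p3 → p3  → end p3, rejected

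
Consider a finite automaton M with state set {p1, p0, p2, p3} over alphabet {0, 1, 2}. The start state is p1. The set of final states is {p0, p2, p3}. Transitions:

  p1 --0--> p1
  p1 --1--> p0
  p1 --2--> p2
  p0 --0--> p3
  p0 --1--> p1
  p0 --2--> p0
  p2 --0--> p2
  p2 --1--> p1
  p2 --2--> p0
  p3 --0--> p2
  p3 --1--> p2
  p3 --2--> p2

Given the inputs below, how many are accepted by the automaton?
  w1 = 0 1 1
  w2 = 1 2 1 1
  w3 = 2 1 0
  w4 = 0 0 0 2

2

w1:
  start at p1
  read '0': p1 → p1
  read '1': p1 → p0
  read '1': p0 → p1
  end p1, rejected
w2:
  start at p1
  read '1': p1 → p0
  read '2': p0 → p0
  read '1': p0 → p1
  read '1': p1 → p0
  end p0, accepted
w3:
  start at p1
  read '2': p1 → p2
  read '1': p2 → p1
  read '0': p1 → p1
  end p1, rejected
w4:
  start at p1
  read '0': p1 → p1
  read '0': p1 → p1
  read '0': p1 → p1
  read '2': p1 → p2
  end p2, accepted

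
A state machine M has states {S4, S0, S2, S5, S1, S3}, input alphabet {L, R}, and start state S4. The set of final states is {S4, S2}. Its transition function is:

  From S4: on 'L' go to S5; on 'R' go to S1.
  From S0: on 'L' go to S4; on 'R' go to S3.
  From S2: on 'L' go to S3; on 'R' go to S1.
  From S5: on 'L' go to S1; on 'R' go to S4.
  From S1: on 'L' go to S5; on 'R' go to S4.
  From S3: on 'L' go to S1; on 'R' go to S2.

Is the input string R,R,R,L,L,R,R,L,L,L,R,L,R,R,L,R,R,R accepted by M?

start at S4
read 'R': S4 → S1
read 'R': S1 → S4
read 'R': S4 → S1
read 'L': S1 → S5
read 'L': S5 → S1
read 'R': S1 → S4
read 'R': S4 → S1
read 'L': S1 → S5
read 'L': S5 → S1
read 'L': S1 → S5
read 'R': S5 → S4
read 'L': S4 → S5
read 'R': S5 → S4
read 'R': S4 → S1
read 'L': S1 → S5
read 'R': S5 → S4
read 'R': S4 → S1
read 'R': S1 → S4
End state S4 is accepting.

Yes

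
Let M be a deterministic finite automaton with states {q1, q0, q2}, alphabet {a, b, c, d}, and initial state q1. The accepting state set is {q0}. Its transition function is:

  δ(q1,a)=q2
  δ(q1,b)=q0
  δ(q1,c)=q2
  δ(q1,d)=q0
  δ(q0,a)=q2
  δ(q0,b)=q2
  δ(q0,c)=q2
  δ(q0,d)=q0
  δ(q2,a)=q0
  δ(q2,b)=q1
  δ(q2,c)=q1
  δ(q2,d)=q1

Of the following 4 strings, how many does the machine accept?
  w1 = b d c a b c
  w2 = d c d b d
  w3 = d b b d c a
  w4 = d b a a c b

3

w1:
  start at q1
  read 'b': q1 → q0
  read 'd': q0 → q0
  read 'c': q0 → q2
  read 'a': q2 → q0
  read 'b': q0 → q2
  read 'c': q2 → q1
  end q1, rejected
w2:
  start at q1
  read 'd': q1 → q0
  read 'c': q0 → q2
  read 'd': q2 → q1
  read 'b': q1 → q0
  read 'd': q0 → q0
  end q0, accepted
w3:
  start at q1
  read 'd': q1 → q0
  read 'b': q0 → q2
  read 'b': q2 → q1
  read 'd': q1 → q0
  read 'c': q0 → q2
  read 'a': q2 → q0
  end q0, accepted
w4:
  start at q1
  read 'd': q1 → q0
  read 'b': q0 → q2
  read 'a': q2 → q0
  read 'a': q0 → q2
  read 'c': q2 → q1
  read 'b': q1 → q0
  end q0, accepted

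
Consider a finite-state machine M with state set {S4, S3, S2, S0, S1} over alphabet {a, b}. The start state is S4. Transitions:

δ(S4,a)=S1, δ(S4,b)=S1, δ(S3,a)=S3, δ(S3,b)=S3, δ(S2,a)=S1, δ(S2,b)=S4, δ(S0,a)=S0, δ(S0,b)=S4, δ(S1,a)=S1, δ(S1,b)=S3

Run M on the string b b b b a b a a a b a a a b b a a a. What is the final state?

S4 → S1 → S3 → S3 → S3 → S3 → S3 → S3 → S3 → S3 → S3 → S3 → S3 → S3 → S3 → S3 → S3 → S3 → S3

S3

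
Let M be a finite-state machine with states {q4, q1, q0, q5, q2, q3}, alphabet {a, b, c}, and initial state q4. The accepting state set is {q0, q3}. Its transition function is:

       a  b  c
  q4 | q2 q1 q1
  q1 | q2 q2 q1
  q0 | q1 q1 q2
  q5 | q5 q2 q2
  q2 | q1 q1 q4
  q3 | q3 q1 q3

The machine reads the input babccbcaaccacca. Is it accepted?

Trace: q4 -b-> q1 -a-> q2 -b-> q1 -c-> q1 -c-> q1 -b-> q2 -c-> q4 -a-> q2 -a-> q1 -c-> q1 -c-> q1 -a-> q2 -c-> q4 -c-> q1 -a-> q2
End state q2 is not accepting.

No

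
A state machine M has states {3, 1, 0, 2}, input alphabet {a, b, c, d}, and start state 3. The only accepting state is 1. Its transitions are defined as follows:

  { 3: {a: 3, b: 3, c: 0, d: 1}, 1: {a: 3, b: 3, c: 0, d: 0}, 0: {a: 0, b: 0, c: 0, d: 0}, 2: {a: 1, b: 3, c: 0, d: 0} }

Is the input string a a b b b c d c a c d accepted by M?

start at 3
read 'a': 3 → 3
read 'a': 3 → 3
read 'b': 3 → 3
read 'b': 3 → 3
read 'b': 3 → 3
read 'c': 3 → 0
read 'd': 0 → 0
read 'c': 0 → 0
read 'a': 0 → 0
read 'c': 0 → 0
read 'd': 0 → 0
End state 0 is not accepting.

No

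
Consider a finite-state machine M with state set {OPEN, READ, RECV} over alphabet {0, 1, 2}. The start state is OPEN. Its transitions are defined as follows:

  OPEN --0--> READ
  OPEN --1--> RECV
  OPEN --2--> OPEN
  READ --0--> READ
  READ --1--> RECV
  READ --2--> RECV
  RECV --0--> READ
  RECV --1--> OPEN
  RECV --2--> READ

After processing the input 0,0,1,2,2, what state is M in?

RECV

start at OPEN
read '0': OPEN → READ
read '0': READ → READ
read '1': READ → RECV
read '2': RECV → READ
read '2': READ → RECV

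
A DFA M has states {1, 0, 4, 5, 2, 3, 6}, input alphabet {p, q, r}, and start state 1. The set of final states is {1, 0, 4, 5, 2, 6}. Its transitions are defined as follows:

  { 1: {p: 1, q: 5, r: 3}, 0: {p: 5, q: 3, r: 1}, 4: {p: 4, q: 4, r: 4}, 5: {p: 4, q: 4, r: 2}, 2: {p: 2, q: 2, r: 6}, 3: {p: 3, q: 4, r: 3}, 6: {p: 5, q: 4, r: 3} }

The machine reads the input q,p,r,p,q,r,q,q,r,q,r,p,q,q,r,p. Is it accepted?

1 → 5 → 4 → 4 → 4 → 4 → 4 → 4 → 4 → 4 → 4 → 4 → 4 → 4 → 4 → 4 → 4
End state 4 is accepting.

Yes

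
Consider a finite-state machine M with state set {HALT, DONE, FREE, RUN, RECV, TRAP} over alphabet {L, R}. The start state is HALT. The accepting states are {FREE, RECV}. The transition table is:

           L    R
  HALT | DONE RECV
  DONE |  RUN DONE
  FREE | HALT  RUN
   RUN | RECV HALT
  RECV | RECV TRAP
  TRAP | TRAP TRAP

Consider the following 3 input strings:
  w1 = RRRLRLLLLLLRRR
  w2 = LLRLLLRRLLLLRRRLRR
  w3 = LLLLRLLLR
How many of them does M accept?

w1: HALT → RECV → TRAP → TRAP → TRAP → TRAP → TRAP → TRAP → TRAP → TRAP → TRAP → TRAP → TRAP → TRAP → TRAP  → end TRAP, rejected
w2: HALT → DONE → RUN → HALT → DONE → RUN → RECV → TRAP → TRAP → TRAP → TRAP → TRAP → TRAP → TRAP → TRAP → TRAP → TRAP → TRAP → TRAP  → end TRAP, rejected
w3: HALT → DONE → RUN → RECV → RECV → TRAP → TRAP → TRAP → TRAP → TRAP  → end TRAP, rejected

0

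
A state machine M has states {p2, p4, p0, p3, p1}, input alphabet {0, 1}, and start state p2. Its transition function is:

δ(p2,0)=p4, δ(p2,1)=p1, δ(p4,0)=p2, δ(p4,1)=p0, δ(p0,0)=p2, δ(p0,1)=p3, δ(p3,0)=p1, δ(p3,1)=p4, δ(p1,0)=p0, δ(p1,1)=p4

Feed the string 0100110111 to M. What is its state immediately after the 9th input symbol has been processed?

p0

Trace: p2 -0-> p4 -1-> p0 -0-> p2 -0-> p4 -1-> p0 -1-> p3 -0-> p1 -1-> p4 -1-> p0
After 9 symbols: p0.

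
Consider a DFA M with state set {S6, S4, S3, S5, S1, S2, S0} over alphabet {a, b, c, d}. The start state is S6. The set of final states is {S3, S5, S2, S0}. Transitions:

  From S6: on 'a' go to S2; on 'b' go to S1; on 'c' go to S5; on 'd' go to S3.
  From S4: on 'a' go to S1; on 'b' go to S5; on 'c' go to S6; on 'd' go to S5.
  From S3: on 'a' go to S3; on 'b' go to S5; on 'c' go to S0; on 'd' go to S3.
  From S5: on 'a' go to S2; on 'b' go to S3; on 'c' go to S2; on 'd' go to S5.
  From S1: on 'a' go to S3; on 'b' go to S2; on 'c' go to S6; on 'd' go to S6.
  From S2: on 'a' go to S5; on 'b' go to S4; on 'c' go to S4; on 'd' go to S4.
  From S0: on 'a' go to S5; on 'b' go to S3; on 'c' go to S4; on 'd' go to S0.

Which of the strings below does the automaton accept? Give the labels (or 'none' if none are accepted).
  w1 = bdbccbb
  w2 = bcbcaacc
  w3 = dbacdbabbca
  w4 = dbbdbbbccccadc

w1, w3

w1: S6 → S1 → S6 → S1 → S6 → S5 → S3 → S5  → end S5, accepted
w2: S6 → S1 → S6 → S1 → S6 → S2 → S5 → S2 → S4  → end S4, rejected
w3: S6 → S3 → S5 → S2 → S4 → S5 → S3 → S3 → S5 → S3 → S0 → S5  → end S5, accepted
w4: S6 → S3 → S5 → S3 → S3 → S5 → S3 → S5 → S2 → S4 → S6 → S5 → S2 → S4 → S6  → end S6, rejected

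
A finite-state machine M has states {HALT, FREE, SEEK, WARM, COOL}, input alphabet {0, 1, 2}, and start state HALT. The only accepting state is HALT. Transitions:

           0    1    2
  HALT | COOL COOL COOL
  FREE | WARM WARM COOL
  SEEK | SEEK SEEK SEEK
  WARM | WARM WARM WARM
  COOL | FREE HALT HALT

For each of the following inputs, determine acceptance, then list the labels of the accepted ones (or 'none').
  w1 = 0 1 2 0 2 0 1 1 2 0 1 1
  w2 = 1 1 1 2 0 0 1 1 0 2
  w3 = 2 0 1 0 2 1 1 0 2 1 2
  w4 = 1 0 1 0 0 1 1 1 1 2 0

none

w1: Trace: HALT -0-> COOL -1-> HALT -2-> COOL -0-> FREE -2-> COOL -0-> FREE -1-> WARM -1-> WARM -2-> WARM -0-> WARM -1-> WARM -1-> WARM  → end WARM, rejected
w2: Trace: HALT -1-> COOL -1-> HALT -1-> COOL -2-> HALT -0-> COOL -0-> FREE -1-> WARM -1-> WARM -0-> WARM -2-> WARM  → end WARM, rejected
w3: Trace: HALT -2-> COOL -0-> FREE -1-> WARM -0-> WARM -2-> WARM -1-> WARM -1-> WARM -0-> WARM -2-> WARM -1-> WARM -2-> WARM  → end WARM, rejected
w4: Trace: HALT -1-> COOL -0-> FREE -1-> WARM -0-> WARM -0-> WARM -1-> WARM -1-> WARM -1-> WARM -1-> WARM -2-> WARM -0-> WARM  → end WARM, rejected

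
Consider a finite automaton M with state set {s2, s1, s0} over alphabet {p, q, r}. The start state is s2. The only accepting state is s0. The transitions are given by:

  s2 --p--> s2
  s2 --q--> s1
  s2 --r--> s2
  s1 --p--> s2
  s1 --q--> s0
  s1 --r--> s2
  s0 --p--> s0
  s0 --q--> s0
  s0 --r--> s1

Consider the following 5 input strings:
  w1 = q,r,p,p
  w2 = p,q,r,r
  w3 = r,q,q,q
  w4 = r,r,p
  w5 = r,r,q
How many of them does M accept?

w1: Trace: s2 -q-> s1 -r-> s2 -p-> s2 -p-> s2  → end s2, rejected
w2: Trace: s2 -p-> s2 -q-> s1 -r-> s2 -r-> s2  → end s2, rejected
w3: Trace: s2 -r-> s2 -q-> s1 -q-> s0 -q-> s0  → end s0, accepted
w4: Trace: s2 -r-> s2 -r-> s2 -p-> s2  → end s2, rejected
w5: Trace: s2 -r-> s2 -r-> s2 -q-> s1  → end s1, rejected

1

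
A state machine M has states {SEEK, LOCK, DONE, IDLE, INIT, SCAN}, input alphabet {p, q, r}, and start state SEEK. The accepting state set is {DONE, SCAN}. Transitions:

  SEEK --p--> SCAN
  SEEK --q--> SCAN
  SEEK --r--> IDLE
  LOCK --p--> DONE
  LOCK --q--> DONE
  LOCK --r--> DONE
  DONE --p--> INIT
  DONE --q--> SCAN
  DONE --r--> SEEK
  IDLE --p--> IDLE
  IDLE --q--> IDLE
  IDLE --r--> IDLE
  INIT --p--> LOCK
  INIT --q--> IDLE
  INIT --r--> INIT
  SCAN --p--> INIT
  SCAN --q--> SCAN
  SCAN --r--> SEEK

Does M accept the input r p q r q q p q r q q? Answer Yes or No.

No

Trace: SEEK -r-> IDLE -p-> IDLE -q-> IDLE -r-> IDLE -q-> IDLE -q-> IDLE -p-> IDLE -q-> IDLE -r-> IDLE -q-> IDLE -q-> IDLE
End state IDLE is not accepting.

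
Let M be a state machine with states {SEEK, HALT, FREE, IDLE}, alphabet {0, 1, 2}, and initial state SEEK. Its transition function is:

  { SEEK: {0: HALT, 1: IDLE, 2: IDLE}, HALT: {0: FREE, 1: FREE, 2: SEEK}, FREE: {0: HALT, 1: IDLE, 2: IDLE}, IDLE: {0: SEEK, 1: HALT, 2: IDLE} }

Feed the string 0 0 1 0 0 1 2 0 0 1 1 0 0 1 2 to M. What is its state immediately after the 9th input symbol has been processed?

HALT

start at SEEK
read '0': SEEK → HALT
read '0': HALT → FREE
read '1': FREE → IDLE
read '0': IDLE → SEEK
read '0': SEEK → HALT
read '1': HALT → FREE
read '2': FREE → IDLE
read '0': IDLE → SEEK
read '0': SEEK → HALT
After 9 symbols: HALT.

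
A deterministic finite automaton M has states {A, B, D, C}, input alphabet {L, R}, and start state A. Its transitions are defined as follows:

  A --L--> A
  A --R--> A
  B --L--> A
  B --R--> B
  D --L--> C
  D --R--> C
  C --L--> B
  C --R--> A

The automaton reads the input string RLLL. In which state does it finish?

start at A
read 'R': A → A
read 'L': A → A
read 'L': A → A
read 'L': A → A

A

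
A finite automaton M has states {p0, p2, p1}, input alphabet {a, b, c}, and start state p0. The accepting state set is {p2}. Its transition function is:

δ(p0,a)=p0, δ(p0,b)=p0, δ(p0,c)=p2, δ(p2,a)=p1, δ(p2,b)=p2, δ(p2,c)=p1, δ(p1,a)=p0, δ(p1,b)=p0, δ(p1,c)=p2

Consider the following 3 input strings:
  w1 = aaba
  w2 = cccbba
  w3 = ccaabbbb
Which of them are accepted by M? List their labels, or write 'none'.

none

w1:
  start at p0
  read 'a': p0 → p0
  read 'a': p0 → p0
  read 'b': p0 → p0
  read 'a': p0 → p0
  end p0, rejected
w2:
  start at p0
  read 'c': p0 → p2
  read 'c': p2 → p1
  read 'c': p1 → p2
  read 'b': p2 → p2
  read 'b': p2 → p2
  read 'a': p2 → p1
  end p1, rejected
w3:
  start at p0
  read 'c': p0 → p2
  read 'c': p2 → p1
  read 'a': p1 → p0
  read 'a': p0 → p0
  read 'b': p0 → p0
  read 'b': p0 → p0
  read 'b': p0 → p0
  read 'b': p0 → p0
  end p0, rejected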